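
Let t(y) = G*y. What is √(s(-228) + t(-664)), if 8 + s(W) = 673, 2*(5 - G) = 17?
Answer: 7*√61 ≈ 54.672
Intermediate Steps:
G = -7/2 (G = 5 - ½*17 = 5 - 17/2 = -7/2 ≈ -3.5000)
s(W) = 665 (s(W) = -8 + 673 = 665)
t(y) = -7*y/2
√(s(-228) + t(-664)) = √(665 - 7/2*(-664)) = √(665 + 2324) = √2989 = 7*√61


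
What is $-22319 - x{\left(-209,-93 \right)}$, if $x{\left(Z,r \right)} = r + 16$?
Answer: $-22242$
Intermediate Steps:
$x{\left(Z,r \right)} = 16 + r$
$-22319 - x{\left(-209,-93 \right)} = -22319 - \left(16 - 93\right) = -22319 - -77 = -22319 + 77 = -22242$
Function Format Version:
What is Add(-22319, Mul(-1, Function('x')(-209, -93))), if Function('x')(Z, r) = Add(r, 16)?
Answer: -22242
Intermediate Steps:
Function('x')(Z, r) = Add(16, r)
Add(-22319, Mul(-1, Function('x')(-209, -93))) = Add(-22319, Mul(-1, Add(16, -93))) = Add(-22319, Mul(-1, -77)) = Add(-22319, 77) = -22242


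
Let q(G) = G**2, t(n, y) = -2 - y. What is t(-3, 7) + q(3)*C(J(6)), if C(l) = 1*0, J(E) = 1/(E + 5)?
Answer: -9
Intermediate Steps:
J(E) = 1/(5 + E)
C(l) = 0
t(-3, 7) + q(3)*C(J(6)) = (-2 - 1*7) + 3**2*0 = (-2 - 7) + 9*0 = -9 + 0 = -9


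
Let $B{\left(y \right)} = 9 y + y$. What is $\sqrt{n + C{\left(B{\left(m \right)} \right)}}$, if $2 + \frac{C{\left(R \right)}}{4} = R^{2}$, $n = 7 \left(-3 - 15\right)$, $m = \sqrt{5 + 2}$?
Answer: $\sqrt{2666} \approx 51.633$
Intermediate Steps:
$m = \sqrt{7} \approx 2.6458$
$n = -126$ ($n = 7 \left(-18\right) = -126$)
$B{\left(y \right)} = 10 y$
$C{\left(R \right)} = -8 + 4 R^{2}$
$\sqrt{n + C{\left(B{\left(m \right)} \right)}} = \sqrt{-126 - \left(8 - 4 \left(10 \sqrt{7}\right)^{2}\right)} = \sqrt{-126 + \left(-8 + 4 \cdot 700\right)} = \sqrt{-126 + \left(-8 + 2800\right)} = \sqrt{-126 + 2792} = \sqrt{2666}$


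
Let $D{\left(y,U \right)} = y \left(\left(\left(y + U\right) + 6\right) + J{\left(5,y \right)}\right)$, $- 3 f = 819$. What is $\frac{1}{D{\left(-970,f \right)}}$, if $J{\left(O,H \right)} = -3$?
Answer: $\frac{1}{1202800} \approx 8.3139 \cdot 10^{-7}$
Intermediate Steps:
$f = -273$ ($f = \left(- \frac{1}{3}\right) 819 = -273$)
$D{\left(y,U \right)} = y \left(3 + U + y\right)$ ($D{\left(y,U \right)} = y \left(\left(\left(y + U\right) + 6\right) - 3\right) = y \left(\left(\left(U + y\right) + 6\right) - 3\right) = y \left(\left(6 + U + y\right) - 3\right) = y \left(3 + U + y\right)$)
$\frac{1}{D{\left(-970,f \right)}} = \frac{1}{\left(-970\right) \left(3 - 273 - 970\right)} = \frac{1}{\left(-970\right) \left(-1240\right)} = \frac{1}{1202800}$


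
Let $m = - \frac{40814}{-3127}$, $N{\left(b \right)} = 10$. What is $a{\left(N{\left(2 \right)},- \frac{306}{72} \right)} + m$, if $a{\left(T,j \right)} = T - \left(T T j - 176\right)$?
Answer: $\frac{1951411}{3127} \approx 624.05$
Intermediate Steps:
$m = \frac{40814}{3127}$ ($m = \left(-40814\right) \left(- \frac{1}{3127}\right) = \frac{40814}{3127} \approx 13.052$)
$a{\left(T,j \right)} = 176 + T - j T^{2}$ ($a{\left(T,j \right)} = T - \left(T^{2} j - 176\right) = T - \left(j T^{2} - 176\right) = T - \left(-176 + j T^{2}\right) = 176 + T - j T^{2}$)
$a{\left(N{\left(2 \right)},- \frac{306}{72} \right)} + m = \left(176 + 10 - - \frac{306}{72} \cdot 10^{2}\right) + \frac{40814}{3127} = \left(176 + 10 - \left(-306\right) \frac{1}{72} \cdot 100\right) + \frac{40814}{3127} = \left(176 + 10 - \left(- \frac{17}{4}\right) 100\right) + \frac{40814}{3127} = \left(176 + 10 + 425\right) + \frac{40814}{3127} = 611 + \frac{40814}{3127} = \frac{1951411}{3127}$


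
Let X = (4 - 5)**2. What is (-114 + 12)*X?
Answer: -102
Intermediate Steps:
X = 1 (X = (-1)**2 = 1)
(-114 + 12)*X = (-114 + 12)*1 = -102*1 = -102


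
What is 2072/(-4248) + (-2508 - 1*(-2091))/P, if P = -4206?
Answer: -289309/744462 ≈ -0.38861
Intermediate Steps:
2072/(-4248) + (-2508 - 1*(-2091))/P = 2072/(-4248) + (-2508 - 1*(-2091))/(-4206) = 2072*(-1/4248) + (-2508 + 2091)*(-1/4206) = -259/531 - 417*(-1/4206) = -259/531 + 139/1402 = -289309/744462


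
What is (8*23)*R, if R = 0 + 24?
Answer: 4416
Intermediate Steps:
R = 24
(8*23)*R = (8*23)*24 = 184*24 = 4416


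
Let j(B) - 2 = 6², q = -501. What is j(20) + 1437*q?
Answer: -719899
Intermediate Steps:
j(B) = 38 (j(B) = 2 + 6² = 2 + 36 = 38)
j(20) + 1437*q = 38 + 1437*(-501) = 38 - 719937 = -719899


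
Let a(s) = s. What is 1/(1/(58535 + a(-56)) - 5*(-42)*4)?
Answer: 58479/49122361 ≈ 0.0011905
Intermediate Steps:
1/(1/(58535 + a(-56)) - 5*(-42)*4) = 1/(1/(58535 - 56) - 5*(-42)*4) = 1/(1/58479 + 210*4) = 1/(1/58479 + 840) = 1/(49122361/58479) = 58479/49122361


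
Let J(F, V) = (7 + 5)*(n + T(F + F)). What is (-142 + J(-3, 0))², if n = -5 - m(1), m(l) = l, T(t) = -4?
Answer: 68644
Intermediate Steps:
n = -6 (n = -5 - 1*1 = -5 - 1 = -6)
J(F, V) = -120 (J(F, V) = (7 + 5)*(-6 - 4) = 12*(-10) = -120)
(-142 + J(-3, 0))² = (-142 - 120)² = (-262)² = 68644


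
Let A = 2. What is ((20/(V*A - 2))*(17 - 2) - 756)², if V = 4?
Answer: 498436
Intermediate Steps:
((20/(V*A - 2))*(17 - 2) - 756)² = ((20/(4*2 - 2))*(17 - 2) - 756)² = ((20/(8 - 2))*15 - 756)² = ((20/6)*15 - 756)² = ((20*(⅙))*15 - 756)² = ((10/3)*15 - 756)² = (50 - 756)² = (-706)² = 498436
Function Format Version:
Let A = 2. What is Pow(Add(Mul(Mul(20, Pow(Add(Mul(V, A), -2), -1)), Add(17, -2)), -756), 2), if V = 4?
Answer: 498436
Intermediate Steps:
Pow(Add(Mul(Mul(20, Pow(Add(Mul(V, A), -2), -1)), Add(17, -2)), -756), 2) = Pow(Add(Mul(Mul(20, Pow(Add(Mul(4, 2), -2), -1)), Add(17, -2)), -756), 2) = Pow(Add(Mul(Mul(20, Pow(Add(8, -2), -1)), 15), -756), 2) = Pow(Add(Mul(Mul(20, Pow(6, -1)), 15), -756), 2) = Pow(Add(Mul(Mul(20, Rational(1, 6)), 15), -756), 2) = Pow(Add(Mul(Rational(10, 3), 15), -756), 2) = Pow(Add(50, -756), 2) = Pow(-706, 2) = 498436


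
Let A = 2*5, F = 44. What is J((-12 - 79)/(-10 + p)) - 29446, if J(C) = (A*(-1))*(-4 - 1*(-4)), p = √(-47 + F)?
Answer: -29446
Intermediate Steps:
A = 10
p = I*√3 (p = √(-47 + 44) = √(-3) = I*√3 ≈ 1.732*I)
J(C) = 0 (J(C) = (10*(-1))*(-4 - 1*(-4)) = -10*(-4 + 4) = -10*0 = 0)
J((-12 - 79)/(-10 + p)) - 29446 = 0 - 29446 = -29446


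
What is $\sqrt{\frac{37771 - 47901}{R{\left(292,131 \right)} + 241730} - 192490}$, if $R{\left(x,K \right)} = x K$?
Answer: $\frac{i \sqrt{3772319649846105}}{139991} \approx 438.74 i$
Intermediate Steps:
$R{\left(x,K \right)} = K x$
$\sqrt{\frac{37771 - 47901}{R{\left(292,131 \right)} + 241730} - 192490} = \sqrt{\frac{37771 - 47901}{131 \cdot 292 + 241730} - 192490} = \sqrt{- \frac{10130}{38252 + 241730} - 192490} = \sqrt{- \frac{10130}{279982} - 192490} = \sqrt{\left(-10130\right) \frac{1}{279982} - 192490} = \sqrt{- \frac{5065}{139991} - 192490} = \sqrt{- \frac{26946872655}{139991}} = \frac{i \sqrt{3772319649846105}}{139991}$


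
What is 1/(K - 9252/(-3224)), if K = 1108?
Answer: 806/895361 ≈ 0.00090020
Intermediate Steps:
1/(K - 9252/(-3224)) = 1/(1108 - 9252/(-3224)) = 1/(1108 - 9252*(-1/3224)) = 1/(1108 + 2313/806) = 1/(895361/806) = 806/895361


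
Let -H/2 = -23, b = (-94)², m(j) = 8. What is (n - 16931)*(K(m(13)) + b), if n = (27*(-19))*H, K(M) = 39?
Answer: -359694875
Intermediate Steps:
b = 8836
H = 46 (H = -2*(-23) = 46)
n = -23598 (n = (27*(-19))*46 = -513*46 = -23598)
(n - 16931)*(K(m(13)) + b) = (-23598 - 16931)*(39 + 8836) = -40529*8875 = -359694875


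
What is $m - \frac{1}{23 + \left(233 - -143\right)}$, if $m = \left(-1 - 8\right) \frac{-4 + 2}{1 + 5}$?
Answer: $\frac{1196}{399} \approx 2.9975$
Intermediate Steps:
$m = 3$ ($m = - 9 \left(- \frac{2}{6}\right) = - 9 \left(\left(-2\right) \frac{1}{6}\right) = \left(-9\right) \left(- \frac{1}{3}\right) = 3$)
$m - \frac{1}{23 + \left(233 - -143\right)} = 3 - \frac{1}{23 + \left(233 - -143\right)} = 3 - \frac{1}{23 + \left(233 + 143\right)} = 3 - \frac{1}{23 + 376} = 3 - \frac{1}{399} = \frac{1196}{399}$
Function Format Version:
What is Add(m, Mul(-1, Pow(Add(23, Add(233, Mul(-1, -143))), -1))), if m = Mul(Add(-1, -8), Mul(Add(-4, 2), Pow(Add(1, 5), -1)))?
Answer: Rational(1196, 399) ≈ 2.9975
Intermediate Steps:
m = 3 (m = Mul(-9, Mul(-2, Pow(6, -1))) = Mul(-9, Mul(-2, Rational(1, 6))) = Mul(-9, Rational(-1, 3)) = 3)
Add(m, Mul(-1, Pow(Add(23, Add(233, Mul(-1, -143))), -1))) = Add(3, Mul(-1, Pow(Add(23, Add(233, Mul(-1, -143))), -1))) = Add(3, Mul(-1, Pow(Add(23, Add(233, 143)), -1))) = Add(3, Mul(-1, Pow(Add(23, 376), -1))) = Add(3, Mul(-1, Pow(399, -1))) = Add(3, Mul(-1, Rational(1, 399))) = Add(3, Rational(-1, 399)) = Rational(1196, 399)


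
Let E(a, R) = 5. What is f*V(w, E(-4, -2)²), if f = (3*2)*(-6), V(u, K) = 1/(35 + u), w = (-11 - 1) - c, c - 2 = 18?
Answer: -12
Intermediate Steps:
c = 20 (c = 2 + 18 = 20)
w = -32 (w = (-11 - 1) - 1*20 = -12 - 20 = -32)
f = -36 (f = 6*(-6) = -36)
f*V(w, E(-4, -2)²) = -36/(35 - 32) = -36/3 = -36*⅓ = -12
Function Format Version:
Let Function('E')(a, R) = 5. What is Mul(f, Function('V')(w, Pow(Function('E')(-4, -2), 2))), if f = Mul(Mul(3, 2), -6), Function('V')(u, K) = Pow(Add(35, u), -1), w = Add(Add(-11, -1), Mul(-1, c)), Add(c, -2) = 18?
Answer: -12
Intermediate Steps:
c = 20 (c = Add(2, 18) = 20)
w = -32 (w = Add(Add(-11, -1), Mul(-1, 20)) = Add(-12, -20) = -32)
f = -36 (f = Mul(6, -6) = -36)
Mul(f, Function('V')(w, Pow(Function('E')(-4, -2), 2))) = Mul(-36, Pow(Add(35, -32), -1)) = Mul(-36, Pow(3, -1)) = Mul(-36, Rational(1, 3)) = -12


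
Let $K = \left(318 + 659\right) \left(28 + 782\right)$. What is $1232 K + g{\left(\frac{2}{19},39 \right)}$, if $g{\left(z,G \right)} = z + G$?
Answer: $\frac{18524389703}{19} \approx 9.7497 \cdot 10^{8}$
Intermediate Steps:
$K = 791370$ ($K = 977 \cdot 810 = 791370$)
$g{\left(z,G \right)} = G + z$
$1232 K + g{\left(\frac{2}{19},39 \right)} = 1232 \cdot 791370 + \left(39 + \frac{2}{19}\right) = 974967840 + \left(39 + 2 \cdot \frac{1}{19}\right) = 974967840 + \left(39 + \frac{2}{19}\right) = 974967840 + \frac{743}{19} = \frac{18524389703}{19}$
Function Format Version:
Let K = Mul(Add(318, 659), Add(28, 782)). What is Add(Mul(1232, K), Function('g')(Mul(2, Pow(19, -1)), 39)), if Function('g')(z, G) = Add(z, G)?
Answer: Rational(18524389703, 19) ≈ 9.7497e+8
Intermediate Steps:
K = 791370 (K = Mul(977, 810) = 791370)
Function('g')(z, G) = Add(G, z)
Add(Mul(1232, K), Function('g')(Mul(2, Pow(19, -1)), 39)) = Add(Mul(1232, 791370), Add(39, Mul(2, Pow(19, -1)))) = Add(974967840, Add(39, Mul(2, Rational(1, 19)))) = Add(974967840, Add(39, Rational(2, 19))) = Add(974967840, Rational(743, 19)) = Rational(18524389703, 19)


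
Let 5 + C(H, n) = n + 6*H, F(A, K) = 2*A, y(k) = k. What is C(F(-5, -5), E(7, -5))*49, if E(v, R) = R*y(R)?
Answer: -1960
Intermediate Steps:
E(v, R) = R² (E(v, R) = R*R = R²)
C(H, n) = -5 + n + 6*H (C(H, n) = -5 + (n + 6*H) = -5 + n + 6*H)
C(F(-5, -5), E(7, -5))*49 = (-5 + (-5)² + 6*(2*(-5)))*49 = (-5 + 25 + 6*(-10))*49 = (-5 + 25 - 60)*49 = -40*49 = -1960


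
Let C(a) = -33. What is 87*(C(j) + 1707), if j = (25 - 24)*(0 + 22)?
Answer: 145638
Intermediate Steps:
j = 22 (j = 1*22 = 22)
87*(C(j) + 1707) = 87*(-33 + 1707) = 87*1674 = 145638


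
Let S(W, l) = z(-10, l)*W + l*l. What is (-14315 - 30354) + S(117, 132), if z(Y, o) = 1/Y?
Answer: -272567/10 ≈ -27257.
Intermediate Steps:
S(W, l) = l² - W/10 (S(W, l) = W/(-10) + l*l = -W/10 + l² = l² - W/10)
(-14315 - 30354) + S(117, 132) = (-14315 - 30354) + (132² - ⅒*117) = -44669 + (17424 - 117/10) = -44669 + 174123/10 = -272567/10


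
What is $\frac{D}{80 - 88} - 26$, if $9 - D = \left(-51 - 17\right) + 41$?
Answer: $- \frac{61}{2} \approx -30.5$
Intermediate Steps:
$D = 36$ ($D = 9 - \left(\left(-51 - 17\right) + 41\right) = 9 - \left(-68 + 41\right) = 9 - -27 = 9 + 27 = 36$)
$\frac{D}{80 - 88} - 26 = \frac{36}{80 - 88} - 26 = \frac{36}{-8} - 26 = 36 \left(- \frac{1}{8}\right) - 26 = - \frac{9}{2} - 26 = - \frac{61}{2}$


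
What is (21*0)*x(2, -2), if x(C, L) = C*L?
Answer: 0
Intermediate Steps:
(21*0)*x(2, -2) = (21*0)*(2*(-2)) = 0*(-4) = 0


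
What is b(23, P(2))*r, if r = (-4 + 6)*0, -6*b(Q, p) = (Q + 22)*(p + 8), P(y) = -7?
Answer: 0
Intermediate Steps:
b(Q, p) = -(8 + p)*(22 + Q)/6 (b(Q, p) = -(Q + 22)*(p + 8)/6 = -(22 + Q)*(8 + p)/6 = -(8 + p)*(22 + Q)/6)
r = 0 (r = 2*0 = 0)
b(23, P(2))*r = (-88/3 - 11/3*(-7) - 4/3*23 - ⅙*23*(-7))*0 = (-88/3 + 77/3 - 92/3 + 161/6)*0 = -15/2*0 = 0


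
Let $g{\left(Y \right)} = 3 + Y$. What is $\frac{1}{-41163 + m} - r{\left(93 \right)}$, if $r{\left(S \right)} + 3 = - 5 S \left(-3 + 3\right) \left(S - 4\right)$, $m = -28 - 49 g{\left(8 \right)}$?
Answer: $\frac{125189}{41730} \approx 3.0$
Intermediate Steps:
$m = -567$ ($m = -28 - 49 \left(3 + 8\right) = -28 - 539 = -567$)
$r{\left(S \right)} = -3$ ($r{\left(S \right)} = -3 + - 5 S \left(-3 + 3\right) \left(S - 4\right) = -3 + - 5 S 0 \left(-4 + S\right) = -3 + - 5 S 0 = -3 + 0 = -3$)
$\frac{1}{-41163 + m} - r{\left(93 \right)} = \frac{1}{-41163 - 567} - -3 = \frac{1}{-41730} + 3 = - \frac{1}{41730} + 3 = \frac{125189}{41730}$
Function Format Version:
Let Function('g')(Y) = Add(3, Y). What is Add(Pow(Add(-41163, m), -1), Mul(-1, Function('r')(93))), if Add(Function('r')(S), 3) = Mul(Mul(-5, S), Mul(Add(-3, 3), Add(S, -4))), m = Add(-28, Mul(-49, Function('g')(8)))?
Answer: Rational(125189, 41730) ≈ 3.0000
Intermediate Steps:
m = -567 (m = Add(-28, Mul(-49, Add(3, 8))) = Add(-28, Mul(-49, 11)) = Add(-28, -539) = -567)
Function('r')(S) = -3 (Function('r')(S) = Add(-3, Mul(Mul(-5, S), Mul(Add(-3, 3), Add(S, -4)))) = Add(-3, Mul(Mul(-5, S), Mul(0, Add(-4, S)))) = Add(-3, Mul(Mul(-5, S), 0)) = Add(-3, 0) = -3)
Add(Pow(Add(-41163, m), -1), Mul(-1, Function('r')(93))) = Add(Pow(Add(-41163, -567), -1), Mul(-1, -3)) = Add(Pow(-41730, -1), 3) = Add(Rational(-1, 41730), 3) = Rational(125189, 41730)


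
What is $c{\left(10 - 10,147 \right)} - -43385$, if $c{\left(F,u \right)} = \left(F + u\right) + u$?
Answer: $43679$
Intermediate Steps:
$c{\left(F,u \right)} = F + 2 u$
$c{\left(10 - 10,147 \right)} - -43385 = \left(\left(10 - 10\right) + 2 \cdot 147\right) - -43385 = \left(0 + 294\right) + 43385 = 294 + 43385 = 43679$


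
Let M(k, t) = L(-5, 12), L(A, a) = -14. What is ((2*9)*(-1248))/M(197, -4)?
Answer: 11232/7 ≈ 1604.6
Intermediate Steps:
M(k, t) = -14
((2*9)*(-1248))/M(197, -4) = ((2*9)*(-1248))/(-14) = (18*(-1248))*(-1/14) = -22464*(-1/14) = 11232/7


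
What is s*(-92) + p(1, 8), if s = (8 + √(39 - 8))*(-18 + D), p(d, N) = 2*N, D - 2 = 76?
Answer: -44144 - 5520*√31 ≈ -74878.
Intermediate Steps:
D = 78 (D = 2 + 76 = 78)
s = 480 + 60*√31 (s = (8 + √(39 - 8))*(-18 + 78) = (8 + √31)*60 = 480 + 60*√31 ≈ 814.07)
s*(-92) + p(1, 8) = (480 + 60*√31)*(-92) + 2*8 = (-44160 - 5520*√31) + 16 = -44144 - 5520*√31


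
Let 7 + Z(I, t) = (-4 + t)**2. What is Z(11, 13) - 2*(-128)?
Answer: 330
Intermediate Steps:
Z(I, t) = -7 + (-4 + t)**2
Z(11, 13) - 2*(-128) = (-7 + (-4 + 13)**2) - 2*(-128) = (-7 + 9**2) + 256 = (-7 + 81) + 256 = 74 + 256 = 330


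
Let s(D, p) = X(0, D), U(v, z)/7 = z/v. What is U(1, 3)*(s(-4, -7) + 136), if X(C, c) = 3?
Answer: 2919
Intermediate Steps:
U(v, z) = 7*z/v (U(v, z) = 7*(z/v) = 7*z/v)
s(D, p) = 3
U(1, 3)*(s(-4, -7) + 136) = (7*3/1)*(3 + 136) = (7*3*1)*139 = 21*139 = 2919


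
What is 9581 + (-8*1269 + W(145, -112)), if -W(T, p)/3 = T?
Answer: -1006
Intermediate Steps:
W(T, p) = -3*T
9581 + (-8*1269 + W(145, -112)) = 9581 + (-8*1269 - 3*145) = 9581 + (-10152 - 435) = 9581 - 10587 = -1006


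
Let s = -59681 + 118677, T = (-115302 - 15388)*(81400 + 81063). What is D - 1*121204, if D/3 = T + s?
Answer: -63696812626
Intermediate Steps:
T = -21232289470 (T = -130690*162463 = -21232289470)
s = 58996
D = -63696691422 (D = 3*(-21232289470 + 58996) = 3*(-21232230474) = -63696691422)
D - 1*121204 = -63696691422 - 1*121204 = -63696691422 - 121204 = -63696812626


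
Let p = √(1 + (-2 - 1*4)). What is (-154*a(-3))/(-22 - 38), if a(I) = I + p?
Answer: -77/10 + 77*I*√5/30 ≈ -7.7 + 5.7392*I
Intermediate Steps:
p = I*√5 (p = √(1 + (-2 - 4)) = √(1 - 6) = √(-5) = I*√5 ≈ 2.2361*I)
a(I) = I + I*√5
(-154*a(-3))/(-22 - 38) = (-154*(-3 + I*√5))/(-22 - 38) = (462 - 154*I*√5)/(-60) = (462 - 154*I*√5)*(-1/60) = -77/10 + 77*I*√5/30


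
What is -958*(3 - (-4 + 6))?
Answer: -958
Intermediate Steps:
-958*(3 - (-4 + 6)) = -958*(3 - 1*2) = -958*(3 - 2) = -958*1 = -958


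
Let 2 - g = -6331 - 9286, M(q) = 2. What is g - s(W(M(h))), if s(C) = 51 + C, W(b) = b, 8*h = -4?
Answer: 15566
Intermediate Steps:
h = -½ (h = (⅛)*(-4) = -½ ≈ -0.50000)
g = 15619 (g = 2 - (-6331 - 9286) = 2 - 1*(-15617) = 2 + 15617 = 15619)
g - s(W(M(h))) = 15619 - (51 + 2) = 15619 - 1*53 = 15619 - 53 = 15566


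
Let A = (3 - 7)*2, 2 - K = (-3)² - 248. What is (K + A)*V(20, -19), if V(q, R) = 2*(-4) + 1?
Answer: -1631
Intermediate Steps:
V(q, R) = -7 (V(q, R) = -8 + 1 = -7)
K = 241 (K = 2 - ((-3)² - 248) = 2 - (9 - 248) = 2 - 1*(-239) = 2 + 239 = 241)
A = -8 (A = -4*2 = -8)
(K + A)*V(20, -19) = (241 - 8)*(-7) = 233*(-7) = -1631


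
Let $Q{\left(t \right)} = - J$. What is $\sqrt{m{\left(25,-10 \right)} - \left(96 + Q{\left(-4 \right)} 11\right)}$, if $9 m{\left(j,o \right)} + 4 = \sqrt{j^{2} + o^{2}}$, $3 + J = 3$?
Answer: $\frac{\sqrt{-868 + 5 \sqrt{29}}}{3} \approx 9.6671 i$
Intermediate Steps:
$J = 0$ ($J = -3 + 3 = 0$)
$Q{\left(t \right)} = 0$ ($Q{\left(t \right)} = \left(-1\right) 0 = 0$)
$m{\left(j,o \right)} = - \frac{4}{9} + \frac{\sqrt{j^{2} + o^{2}}}{9}$
$\sqrt{m{\left(25,-10 \right)} - \left(96 + Q{\left(-4 \right)} 11\right)} = \sqrt{\left(- \frac{4}{9} + \frac{\sqrt{25^{2} + \left(-10\right)^{2}}}{9}\right) - \left(96 + 0 \cdot 11\right)} = \sqrt{\left(- \frac{4}{9} + \frac{\sqrt{625 + 100}}{9}\right) - 96} = \sqrt{\left(- \frac{4}{9} + \frac{\sqrt{725}}{9}\right) + \left(-96 + 0\right)} = \sqrt{\left(- \frac{4}{9} + \frac{5 \sqrt{29}}{9}\right) - 96} = \sqrt{- \frac{868}{9} + \frac{5 \sqrt{29}}{9}}$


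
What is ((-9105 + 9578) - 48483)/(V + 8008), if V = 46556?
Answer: -24005/27282 ≈ -0.87988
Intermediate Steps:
((-9105 + 9578) - 48483)/(V + 8008) = ((-9105 + 9578) - 48483)/(46556 + 8008) = (473 - 48483)/54564 = -48010*1/54564 = -24005/27282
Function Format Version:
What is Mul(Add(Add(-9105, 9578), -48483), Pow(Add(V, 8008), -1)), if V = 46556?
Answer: Rational(-24005, 27282) ≈ -0.87988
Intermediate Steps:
Mul(Add(Add(-9105, 9578), -48483), Pow(Add(V, 8008), -1)) = Mul(Add(Add(-9105, 9578), -48483), Pow(Add(46556, 8008), -1)) = Mul(Add(473, -48483), Pow(54564, -1)) = Mul(-48010, Rational(1, 54564)) = Rational(-24005, 27282)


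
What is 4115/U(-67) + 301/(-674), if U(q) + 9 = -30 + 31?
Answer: -1387959/2696 ≈ -514.82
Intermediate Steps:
U(q) = -8 (U(q) = -9 + (-30 + 31) = -9 + 1 = -8)
4115/U(-67) + 301/(-674) = 4115/(-8) + 301/(-674) = 4115*(-⅛) + 301*(-1/674) = -4115/8 - 301/674 = -1387959/2696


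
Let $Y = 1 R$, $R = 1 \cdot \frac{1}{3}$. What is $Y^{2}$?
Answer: $\frac{1}{9} \approx 0.11111$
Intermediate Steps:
$R = \frac{1}{3}$ ($R = 1 \cdot \frac{1}{3} = \frac{1}{3} \approx 0.33333$)
$Y = \frac{1}{3}$ ($Y = 1 \cdot \frac{1}{3} = \frac{1}{3} \approx 0.33333$)
$Y^{2} = \left(\frac{1}{3}\right)^{2} = \frac{1}{9}$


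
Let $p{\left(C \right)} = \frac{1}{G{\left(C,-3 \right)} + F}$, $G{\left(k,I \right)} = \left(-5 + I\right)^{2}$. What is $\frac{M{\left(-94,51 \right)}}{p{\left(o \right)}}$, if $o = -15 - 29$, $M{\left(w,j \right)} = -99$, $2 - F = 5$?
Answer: $-6039$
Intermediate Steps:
$F = -3$ ($F = 2 - 5 = -3$)
$o = -44$ ($o = -15 - 29 = -44$)
$p{\left(C \right)} = \frac{1}{61}$ ($p{\left(C \right)} = \frac{1}{\left(-5 - 3\right)^{2} - 3} = \frac{1}{\left(-8\right)^{2} - 3} = \frac{1}{64 - 3} = \frac{1}{61}$)
$\frac{M{\left(-94,51 \right)}}{p{\left(o \right)}} = - 99 \frac{1}{\frac{1}{61}} = \left(-99\right) 61 = -6039$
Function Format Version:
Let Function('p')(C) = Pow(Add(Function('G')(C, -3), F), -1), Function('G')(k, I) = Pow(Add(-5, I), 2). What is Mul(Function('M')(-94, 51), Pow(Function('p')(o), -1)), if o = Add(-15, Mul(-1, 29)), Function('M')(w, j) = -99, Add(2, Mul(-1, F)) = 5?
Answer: -6039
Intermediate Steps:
F = -3 (F = Add(2, Mul(-1, 5)) = Add(2, -5) = -3)
o = -44 (o = Add(-15, -29) = -44)
Function('p')(C) = Rational(1, 61) (Function('p')(C) = Pow(Add(Pow(Add(-5, -3), 2), -3), -1) = Pow(Add(Pow(-8, 2), -3), -1) = Pow(Add(64, -3), -1) = Pow(61, -1) = Rational(1, 61))
Mul(Function('M')(-94, 51), Pow(Function('p')(o), -1)) = Mul(-99, Pow(Rational(1, 61), -1)) = Mul(-99, 61) = -6039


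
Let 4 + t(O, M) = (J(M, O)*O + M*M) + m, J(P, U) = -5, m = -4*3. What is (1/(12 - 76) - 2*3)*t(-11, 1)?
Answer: -1925/8 ≈ -240.63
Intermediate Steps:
m = -12
t(O, M) = -16 + M² - 5*O (t(O, M) = -4 + ((-5*O + M*M) - 12) = -4 + ((-5*O + M²) - 12) = -4 + ((M² - 5*O) - 12) = -4 + (-12 + M² - 5*O) = -16 + M² - 5*O)
(1/(12 - 76) - 2*3)*t(-11, 1) = (1/(12 - 76) - 2*3)*(-16 + 1² - 5*(-11)) = (1/(-64) - 6)*(-16 + 1 + 55) = (-1/64 - 6)*40 = -385/64*40 = -1925/8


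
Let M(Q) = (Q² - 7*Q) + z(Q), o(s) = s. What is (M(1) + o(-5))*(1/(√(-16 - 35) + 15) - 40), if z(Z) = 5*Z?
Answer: 11025/46 + I*√51/46 ≈ 239.67 + 0.15525*I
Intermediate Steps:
M(Q) = Q² - 2*Q (M(Q) = (Q² - 7*Q) + 5*Q = Q² - 2*Q)
(M(1) + o(-5))*(1/(√(-16 - 35) + 15) - 40) = (1*(-2 + 1) - 5)*(1/(√(-16 - 35) + 15) - 40) = (1*(-1) - 5)*(1/(√(-51) + 15) - 40) = (-1 - 5)*(1/(I*√51 + 15) - 40) = -6*(1/(15 + I*√51) - 40) = -6*(-40 + 1/(15 + I*√51)) = 240 - 6/(15 + I*√51)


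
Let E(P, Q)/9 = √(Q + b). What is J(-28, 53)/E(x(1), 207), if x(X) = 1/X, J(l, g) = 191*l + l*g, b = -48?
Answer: -6832*√159/1431 ≈ -60.201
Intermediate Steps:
J(l, g) = 191*l + g*l
x(X) = 1/X
E(P, Q) = 9*√(-48 + Q) (E(P, Q) = 9*√(Q - 48) = 9*√(-48 + Q))
J(-28, 53)/E(x(1), 207) = (-28*(191 + 53))/((9*√(-48 + 207))) = (-28*244)/((9*√159)) = -6832*√159/1431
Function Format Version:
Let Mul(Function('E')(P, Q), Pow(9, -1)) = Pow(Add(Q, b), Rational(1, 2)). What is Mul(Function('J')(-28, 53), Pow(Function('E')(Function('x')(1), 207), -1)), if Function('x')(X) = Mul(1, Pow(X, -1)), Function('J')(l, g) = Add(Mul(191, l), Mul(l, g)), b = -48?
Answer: Mul(Rational(-6832, 1431), Pow(159, Rational(1, 2))) ≈ -60.201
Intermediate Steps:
Function('J')(l, g) = Add(Mul(191, l), Mul(g, l))
Function('x')(X) = Pow(X, -1)
Function('E')(P, Q) = Mul(9, Pow(Add(-48, Q), Rational(1, 2))) (Function('E')(P, Q) = Mul(9, Pow(Add(Q, -48), Rational(1, 2))) = Mul(9, Pow(Add(-48, Q), Rational(1, 2))))
Mul(Function('J')(-28, 53), Pow(Function('E')(Function('x')(1), 207), -1)) = Mul(Mul(-28, Add(191, 53)), Pow(Mul(9, Pow(Add(-48, 207), Rational(1, 2))), -1)) = Mul(Mul(-28, 244), Pow(Mul(9, Pow(159, Rational(1, 2))), -1)) = Mul(-6832, Mul(Rational(1, 1431), Pow(159, Rational(1, 2)))) = Mul(Rational(-6832, 1431), Pow(159, Rational(1, 2)))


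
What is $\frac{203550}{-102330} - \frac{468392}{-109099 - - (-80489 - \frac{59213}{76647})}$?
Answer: $\frac{23862149525999}{49566641723739} \approx 0.48142$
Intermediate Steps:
$\frac{203550}{-102330} - \frac{468392}{-109099 - - (-80489 - \frac{59213}{76647})} = 203550 \left(- \frac{1}{102330}\right) - \frac{468392}{-109099 - - (-80489 - \frac{59213}{76647})} = - \frac{6785}{3411} - \frac{468392}{-109099 - - (-80489 - \frac{59213}{76647})} = - \frac{6785}{3411} - \frac{468392}{-109099 - \left(-1\right) \left(- \frac{6169299596}{76647}\right)} = - \frac{6785}{3411} - \frac{468392}{-109099 - \frac{6169299596}{76647}} = - \frac{6785}{3411} - \frac{468392}{- \frac{14531410649}{76647}} = - \frac{6785}{3411} - - \frac{35900841624}{14531410649} = - \frac{6785}{3411} + \frac{35900841624}{14531410649} = \frac{23862149525999}{49566641723739}$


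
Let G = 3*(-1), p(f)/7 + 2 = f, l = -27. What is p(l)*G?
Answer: 609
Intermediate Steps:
p(f) = -14 + 7*f
G = -3
p(l)*G = (-14 + 7*(-27))*(-3) = (-14 - 189)*(-3) = -203*(-3) = 609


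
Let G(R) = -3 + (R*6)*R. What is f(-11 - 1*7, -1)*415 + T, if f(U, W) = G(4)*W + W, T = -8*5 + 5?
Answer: -39045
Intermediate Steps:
T = -35 (T = -40 + 5 = -35)
G(R) = -3 + 6*R**2 (G(R) = -3 + (6*R)*R = -3 + 6*R**2)
f(U, W) = 94*W (f(U, W) = (-3 + 6*4**2)*W + W = (-3 + 6*16)*W + W = (-3 + 96)*W + W = 93*W + W = 94*W)
f(-11 - 1*7, -1)*415 + T = (94*(-1))*415 - 35 = -94*415 - 35 = -39010 - 35 = -39045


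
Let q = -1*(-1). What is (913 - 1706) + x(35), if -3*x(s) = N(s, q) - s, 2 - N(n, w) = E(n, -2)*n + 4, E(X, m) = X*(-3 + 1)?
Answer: -4792/3 ≈ -1597.3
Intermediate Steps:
E(X, m) = -2*X (E(X, m) = X*(-2) = -2*X)
q = 1
N(n, w) = -2 + 2*n**2 (N(n, w) = 2 - ((-2*n)*n + 4) = 2 - (-2*n**2 + 4) = 2 - (4 - 2*n**2) = 2 + (-4 + 2*n**2) = -2 + 2*n**2)
x(s) = 2/3 - 2*s**2/3 + s/3 (x(s) = -((-2 + 2*s**2) - s)/3 = -(-2 - s + 2*s**2)/3 = 2/3 - 2*s**2/3 + s/3)
(913 - 1706) + x(35) = (913 - 1706) + (2/3 - 2/3*35**2 + (1/3)*35) = -793 + (2/3 - 2/3*1225 + 35/3) = -793 + (2/3 - 2450/3 + 35/3) = -793 - 2413/3 = -4792/3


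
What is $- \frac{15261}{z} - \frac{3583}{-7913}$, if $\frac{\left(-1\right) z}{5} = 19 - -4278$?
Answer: $\frac{197741048}{170010805} \approx 1.1631$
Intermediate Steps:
$z = -21485$ ($z = - 5 \left(19 - -4278\right) = - 5 \left(19 + 4278\right) = \left(-5\right) 4297 = -21485$)
$- \frac{15261}{z} - \frac{3583}{-7913} = - \frac{15261}{-21485} - \frac{3583}{-7913} = \left(-15261\right) \left(- \frac{1}{21485}\right) - - \frac{3583}{7913} = \frac{15261}{21485} + \frac{3583}{7913} = \frac{197741048}{170010805}$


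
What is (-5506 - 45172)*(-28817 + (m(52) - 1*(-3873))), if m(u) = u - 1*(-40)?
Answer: 1259449656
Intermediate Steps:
m(u) = 40 + u (m(u) = u + 40 = 40 + u)
(-5506 - 45172)*(-28817 + (m(52) - 1*(-3873))) = (-5506 - 45172)*(-28817 + ((40 + 52) - 1*(-3873))) = -50678*(-28817 + (92 + 3873)) = -50678*(-28817 + 3965) = -50678*(-24852) = 1259449656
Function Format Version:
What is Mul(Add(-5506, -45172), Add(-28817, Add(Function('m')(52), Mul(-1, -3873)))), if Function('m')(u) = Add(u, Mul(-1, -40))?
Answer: 1259449656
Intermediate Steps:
Function('m')(u) = Add(40, u) (Function('m')(u) = Add(u, 40) = Add(40, u))
Mul(Add(-5506, -45172), Add(-28817, Add(Function('m')(52), Mul(-1, -3873)))) = Mul(Add(-5506, -45172), Add(-28817, Add(Add(40, 52), Mul(-1, -3873)))) = Mul(-50678, Add(-28817, Add(92, 3873))) = Mul(-50678, Add(-28817, 3965)) = Mul(-50678, -24852) = 1259449656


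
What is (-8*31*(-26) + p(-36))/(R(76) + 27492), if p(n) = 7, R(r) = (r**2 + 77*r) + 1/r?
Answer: 490580/2973121 ≈ 0.16500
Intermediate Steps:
R(r) = 1/r + r**2 + 77*r
(-8*31*(-26) + p(-36))/(R(76) + 27492) = (-8*31*(-26) + 7)/((1 + 76**2*(77 + 76))/76 + 27492) = (-248*(-26) + 7)/((1 + 5776*153)/76 + 27492) = (6448 + 7)/((1 + 883728)/76 + 27492) = 6455/((1/76)*883729 + 27492) = 6455/(883729/76 + 27492) = 6455/(2973121/76) = 6455*(76/2973121) = 490580/2973121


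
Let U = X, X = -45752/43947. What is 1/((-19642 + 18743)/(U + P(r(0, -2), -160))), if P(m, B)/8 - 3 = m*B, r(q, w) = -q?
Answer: -53104/2079387 ≈ -0.025538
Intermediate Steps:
X = -2408/2313 (X = -45752*1/43947 = -2408/2313 ≈ -1.0411)
P(m, B) = 24 + 8*B*m (P(m, B) = 24 + 8*(m*B) = 24 + 8*(B*m) = 24 + 8*B*m)
U = -2408/2313 ≈ -1.0411
1/((-19642 + 18743)/(U + P(r(0, -2), -160))) = 1/((-19642 + 18743)/(-2408/2313 + (24 + 8*(-160)*(-1*0)))) = 1/(-899/(-2408/2313 + (24 + 8*(-160)*0))) = 1/(-899/(-2408/2313 + (24 + 0))) = 1/(-899/(-2408/2313 + 24)) = 1/(-899/53104/2313) = 1/(-899*2313/53104) = 1/(-2079387/53104) = -53104/2079387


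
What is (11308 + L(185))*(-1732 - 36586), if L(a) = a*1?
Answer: -440388774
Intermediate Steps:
L(a) = a
(11308 + L(185))*(-1732 - 36586) = (11308 + 185)*(-1732 - 36586) = 11493*(-38318) = -440388774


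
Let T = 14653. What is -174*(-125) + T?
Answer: 36403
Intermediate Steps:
-174*(-125) + T = -174*(-125) + 14653 = 21750 + 14653 = 36403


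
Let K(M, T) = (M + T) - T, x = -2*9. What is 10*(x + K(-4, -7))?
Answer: -220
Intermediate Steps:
x = -18
K(M, T) = M
10*(x + K(-4, -7)) = 10*(-18 - 4) = 10*(-22) = -220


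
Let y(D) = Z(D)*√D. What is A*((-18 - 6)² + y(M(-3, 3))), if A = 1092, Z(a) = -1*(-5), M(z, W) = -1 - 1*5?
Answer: 628992 + 5460*I*√6 ≈ 6.2899e+5 + 13374.0*I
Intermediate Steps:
M(z, W) = -6 (M(z, W) = -1 - 5 = -6)
Z(a) = 5
y(D) = 5*√D
A*((-18 - 6)² + y(M(-3, 3))) = 1092*((-18 - 6)² + 5*√(-6)) = 1092*((-24)² + 5*(I*√6)) = 1092*(576 + 5*I*√6) = 628992 + 5460*I*√6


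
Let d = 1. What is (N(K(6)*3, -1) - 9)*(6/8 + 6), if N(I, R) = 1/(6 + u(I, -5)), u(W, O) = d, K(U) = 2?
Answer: -837/14 ≈ -59.786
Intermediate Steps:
u(W, O) = 1
N(I, R) = ⅐ (N(I, R) = 1/(6 + 1) = 1/7 = ⅐)
(N(K(6)*3, -1) - 9)*(6/8 + 6) = (⅐ - 9)*(6/8 + 6) = -62*(6*(⅛) + 6)/7 = -62*(¾ + 6)/7 = -62/7*27/4 = -837/14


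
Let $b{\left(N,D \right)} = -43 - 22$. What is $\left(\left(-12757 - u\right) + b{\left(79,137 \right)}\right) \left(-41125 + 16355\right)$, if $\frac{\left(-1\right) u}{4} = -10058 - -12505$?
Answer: $75152180$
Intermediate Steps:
$u = -9788$ ($u = - 4 \left(-10058 - -12505\right) = - 4 \left(-10058 + 12505\right) = \left(-4\right) 2447 = -9788$)
$b{\left(N,D \right)} = -65$
$\left(\left(-12757 - u\right) + b{\left(79,137 \right)}\right) \left(-41125 + 16355\right) = \left(\left(-12757 - -9788\right) - 65\right) \left(-41125 + 16355\right) = \left(\left(-12757 + 9788\right) - 65\right) \left(-24770\right) = \left(-2969 - 65\right) \left(-24770\right) = \left(-3034\right) \left(-24770\right) = 75152180$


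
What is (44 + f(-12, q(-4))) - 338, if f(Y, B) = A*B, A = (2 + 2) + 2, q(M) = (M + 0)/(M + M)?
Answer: -291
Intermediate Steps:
q(M) = ½ (q(M) = M/((2*M)) = M*(1/(2*M)) = ½)
A = 6 (A = 4 + 2 = 6)
f(Y, B) = 6*B
(44 + f(-12, q(-4))) - 338 = (44 + 6*(½)) - 338 = (44 + 3) - 338 = 47 - 338 = -291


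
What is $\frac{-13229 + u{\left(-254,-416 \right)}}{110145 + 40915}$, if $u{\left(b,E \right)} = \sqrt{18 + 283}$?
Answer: $- \frac{13229}{151060} + \frac{\sqrt{301}}{151060} \approx -0.08746$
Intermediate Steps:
$u{\left(b,E \right)} = \sqrt{301}$
$\frac{-13229 + u{\left(-254,-416 \right)}}{110145 + 40915} = \frac{-13229 + \sqrt{301}}{110145 + 40915} = \frac{-13229 + \sqrt{301}}{151060} = \left(-13229 + \sqrt{301}\right) \frac{1}{151060} = - \frac{13229}{151060} + \frac{\sqrt{301}}{151060}$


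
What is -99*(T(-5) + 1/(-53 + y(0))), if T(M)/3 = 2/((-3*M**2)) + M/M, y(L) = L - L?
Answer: -380556/1325 ≈ -287.21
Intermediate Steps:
y(L) = 0
T(M) = 3 - 2/M**2 (T(M) = 3*(2/((-3*M**2)) + M/M) = 3*(2*(-1/(3*M**2)) + 1) = 3*(-2/(3*M**2) + 1) = 3*(1 - 2/(3*M**2)) = 3 - 2/M**2)
-99*(T(-5) + 1/(-53 + y(0))) = -99*((3 - 2/(-5)**2) + 1/(-53 + 0)) = -99*((3 - 2*1/25) + 1/(-53)) = -99*((3 - 2/25) - 1/53) = -99*(73/25 - 1/53) = -99*3844/1325 = -380556/1325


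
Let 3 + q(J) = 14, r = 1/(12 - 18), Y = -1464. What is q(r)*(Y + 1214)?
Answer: -2750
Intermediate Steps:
r = -⅙ (r = 1/(-6) = -⅙ ≈ -0.16667)
q(J) = 11 (q(J) = -3 + 14 = 11)
q(r)*(Y + 1214) = 11*(-1464 + 1214) = 11*(-250) = -2750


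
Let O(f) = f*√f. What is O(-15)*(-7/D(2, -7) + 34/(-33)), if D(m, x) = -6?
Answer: -45*I*√15/22 ≈ -7.922*I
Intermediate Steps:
O(f) = f^(3/2)
O(-15)*(-7/D(2, -7) + 34/(-33)) = (-15)^(3/2)*(-7/(-6) + 34/(-33)) = (-15*I*√15)*(-7*(-⅙) + 34*(-1/33)) = (-15*I*√15)*(7/6 - 34/33) = -15*I*√15*(3/22) = -45*I*√15/22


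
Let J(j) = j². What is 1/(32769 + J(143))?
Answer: 1/53218 ≈ 1.8791e-5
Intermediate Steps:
1/(32769 + J(143)) = 1/(32769 + 143²) = 1/(32769 + 20449) = 1/53218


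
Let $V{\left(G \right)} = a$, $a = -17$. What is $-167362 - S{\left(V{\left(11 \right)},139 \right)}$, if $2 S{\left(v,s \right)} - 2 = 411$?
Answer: $- \frac{335137}{2} \approx -1.6757 \cdot 10^{5}$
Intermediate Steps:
$V{\left(G \right)} = -17$
$S{\left(v,s \right)} = \frac{413}{2}$ ($S{\left(v,s \right)} = 1 + \frac{1}{2} \cdot 411 = 1 + \frac{411}{2} = \frac{413}{2}$)
$-167362 - S{\left(V{\left(11 \right)},139 \right)} = -167362 - \frac{413}{2} = - \frac{335137}{2}$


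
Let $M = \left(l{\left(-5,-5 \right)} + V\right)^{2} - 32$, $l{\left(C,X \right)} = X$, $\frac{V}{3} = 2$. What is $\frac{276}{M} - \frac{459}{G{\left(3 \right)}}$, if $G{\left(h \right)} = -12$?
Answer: $\frac{3639}{124} \approx 29.347$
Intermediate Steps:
$V = 6$ ($V = 3 \cdot 2 = 6$)
$M = -31$ ($M = \left(-5 + 6\right)^{2} - 32 = 1^{2} - 32 = 1 - 32 = -31$)
$\frac{276}{M} - \frac{459}{G{\left(3 \right)}} = \frac{276}{-31} - \frac{459}{-12} = 276 \left(- \frac{1}{31}\right) - - \frac{153}{4} = - \frac{276}{31} + \frac{153}{4} = \frac{3639}{124}$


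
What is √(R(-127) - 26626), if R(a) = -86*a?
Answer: 2*I*√3926 ≈ 125.32*I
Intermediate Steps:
√(R(-127) - 26626) = √(-86*(-127) - 26626) = √(10922 - 26626) = √(-15704) = 2*I*√3926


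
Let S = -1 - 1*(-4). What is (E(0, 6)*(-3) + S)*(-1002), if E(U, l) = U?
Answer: -3006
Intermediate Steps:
S = 3 (S = -1 + 4 = 3)
(E(0, 6)*(-3) + S)*(-1002) = (0*(-3) + 3)*(-1002) = (0 + 3)*(-1002) = 3*(-1002) = -3006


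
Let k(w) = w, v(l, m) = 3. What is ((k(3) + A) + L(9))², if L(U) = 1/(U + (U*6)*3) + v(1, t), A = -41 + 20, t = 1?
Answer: 6574096/29241 ≈ 224.82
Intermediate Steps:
A = -21
L(U) = 3 + 1/(19*U) (L(U) = 1/(U + (U*6)*3) + 3 = 1/(U + (6*U)*3) + 3 = 1/(U + 18*U) + 3 = 1/(19*U) + 3 = 3 + 1/(19*U))
((k(3) + A) + L(9))² = ((3 - 21) + (3 + (1/19)/9))² = (-18 + (3 + (1/19)*(⅑)))² = (-18 + (3 + 1/171))² = (-18 + 514/171)² = (-2564/171)² = 6574096/29241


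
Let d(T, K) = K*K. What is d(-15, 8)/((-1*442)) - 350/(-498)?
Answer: 30707/55029 ≈ 0.55801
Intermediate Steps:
d(T, K) = K²
d(-15, 8)/((-1*442)) - 350/(-498) = 8²/((-1*442)) - 350/(-498) = 64/(-442) - 350*(-1/498) = 64*(-1/442) + 175/249 = -32/221 + 175/249 = 30707/55029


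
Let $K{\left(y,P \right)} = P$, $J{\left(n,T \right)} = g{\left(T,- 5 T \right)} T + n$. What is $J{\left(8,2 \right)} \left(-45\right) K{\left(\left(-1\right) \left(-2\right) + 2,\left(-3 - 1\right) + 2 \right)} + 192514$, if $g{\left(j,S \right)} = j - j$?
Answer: $193234$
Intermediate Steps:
$g{\left(j,S \right)} = 0$
$J{\left(n,T \right)} = n$ ($J{\left(n,T \right)} = 0 T + n = 0 + n = n$)
$J{\left(8,2 \right)} \left(-45\right) K{\left(\left(-1\right) \left(-2\right) + 2,\left(-3 - 1\right) + 2 \right)} + 192514 = 8 \left(-45\right) \left(\left(-3 - 1\right) + 2\right) + 192514 = - 360 \left(-4 + 2\right) + 192514 = \left(-360\right) \left(-2\right) + 192514 = 720 + 192514 = 193234$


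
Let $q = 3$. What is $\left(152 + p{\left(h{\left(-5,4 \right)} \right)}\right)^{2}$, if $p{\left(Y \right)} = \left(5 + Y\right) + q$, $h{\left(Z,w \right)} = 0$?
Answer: $25600$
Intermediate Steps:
$p{\left(Y \right)} = 8 + Y$ ($p{\left(Y \right)} = \left(5 + Y\right) + 3 = 8 + Y$)
$\left(152 + p{\left(h{\left(-5,4 \right)} \right)}\right)^{2} = \left(152 + \left(8 + 0\right)\right)^{2} = \left(152 + 8\right)^{2} = 160^{2} = 25600$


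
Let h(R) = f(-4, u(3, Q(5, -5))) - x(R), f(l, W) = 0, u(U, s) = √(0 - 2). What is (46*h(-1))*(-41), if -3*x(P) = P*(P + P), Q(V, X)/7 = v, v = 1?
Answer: -3772/3 ≈ -1257.3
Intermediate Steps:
Q(V, X) = 7 (Q(V, X) = 7*1 = 7)
u(U, s) = I*√2 (u(U, s) = √(-2) = I*√2)
x(P) = -2*P²/3 (x(P) = -P*(P + P)/3 = -P*2*P/3 = -2*P²/3)
h(R) = 2*R²/3 (h(R) = 0 - (-2)*R²/3 = 0 + 2*R²/3 = 2*R²/3)
(46*h(-1))*(-41) = (46*((⅔)*(-1)²))*(-41) = (46*((⅔)*1))*(-41) = (46*(⅔))*(-41) = (92/3)*(-41) = -3772/3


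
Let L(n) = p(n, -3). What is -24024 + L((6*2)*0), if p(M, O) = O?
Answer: -24027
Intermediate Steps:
L(n) = -3
-24024 + L((6*2)*0) = -24024 - 3 = -24027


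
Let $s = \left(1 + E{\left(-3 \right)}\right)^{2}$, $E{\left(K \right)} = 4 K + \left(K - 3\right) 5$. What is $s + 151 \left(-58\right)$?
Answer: $-7077$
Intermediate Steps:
$E{\left(K \right)} = -15 + 9 K$ ($E{\left(K \right)} = 4 K + \left(-3 + K\right) 5 = 4 K + \left(-15 + 5 K\right) = -15 + 9 K$)
$s = 1681$ ($s = \left(1 + \left(-15 + 9 \left(-3\right)\right)\right)^{2} = \left(1 - 42\right)^{2} = \left(-41\right)^{2} = 1681$)
$s + 151 \left(-58\right) = 1681 + 151 \left(-58\right) = 1681 - 8758 = -7077$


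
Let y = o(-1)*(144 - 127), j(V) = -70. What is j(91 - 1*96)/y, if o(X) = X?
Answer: 70/17 ≈ 4.1176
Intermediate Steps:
y = -17 (y = -(144 - 127) = -1*17 = -17)
j(91 - 1*96)/y = -70/(-17) = -70*(-1/17) = 70/17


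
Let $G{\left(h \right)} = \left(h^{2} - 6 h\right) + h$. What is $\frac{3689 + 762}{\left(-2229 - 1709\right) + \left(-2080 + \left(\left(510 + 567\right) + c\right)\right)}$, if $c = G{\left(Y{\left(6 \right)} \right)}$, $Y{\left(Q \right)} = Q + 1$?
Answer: $- \frac{4451}{4927} \approx -0.90339$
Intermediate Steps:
$Y{\left(Q \right)} = 1 + Q$
$G{\left(h \right)} = h^{2} - 5 h$
$c = 14$ ($c = \left(1 + 6\right) \left(-5 + \left(1 + 6\right)\right) = 7 \left(-5 + 7\right) = 7 \cdot 2 = 14$)
$\frac{3689 + 762}{\left(-2229 - 1709\right) + \left(-2080 + \left(\left(510 + 567\right) + c\right)\right)} = \frac{3689 + 762}{\left(-2229 - 1709\right) + \left(-2080 + \left(\left(510 + 567\right) + 14\right)\right)} = \frac{4451}{\left(-2229 - 1709\right) + \left(-2080 + \left(1077 + 14\right)\right)} = \frac{4451}{-3938 + \left(-2080 + 1091\right)} = \frac{4451}{-3938 - 989} = \frac{4451}{-4927} = 4451 \left(- \frac{1}{4927}\right) = - \frac{4451}{4927}$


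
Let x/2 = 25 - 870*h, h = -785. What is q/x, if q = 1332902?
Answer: 39203/40175 ≈ 0.97581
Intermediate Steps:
x = 1365950 (x = 2*(25 - 870*(-785)) = 2*(25 + 682950) = 2*682975 = 1365950)
q/x = 1332902/1365950 = 1332902*(1/1365950) = 39203/40175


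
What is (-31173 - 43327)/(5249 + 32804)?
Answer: -74500/38053 ≈ -1.9578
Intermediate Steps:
(-31173 - 43327)/(5249 + 32804) = -74500/38053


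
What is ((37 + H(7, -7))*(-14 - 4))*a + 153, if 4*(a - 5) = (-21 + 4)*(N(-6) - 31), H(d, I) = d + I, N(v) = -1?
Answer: -93753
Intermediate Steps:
H(d, I) = I + d
a = 141 (a = 5 + ((-21 + 4)*(-1 - 31))/4 = 5 + (-17*(-32))/4 = 5 + (1/4)*544 = 5 + 136 = 141)
((37 + H(7, -7))*(-14 - 4))*a + 153 = ((37 + (-7 + 7))*(-14 - 4))*141 + 153 = ((37 + 0)*(-18))*141 + 153 = (37*(-18))*141 + 153 = -666*141 + 153 = -93906 + 153 = -93753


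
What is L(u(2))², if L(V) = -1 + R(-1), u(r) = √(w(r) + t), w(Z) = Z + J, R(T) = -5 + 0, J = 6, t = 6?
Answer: 36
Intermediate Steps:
R(T) = -5
w(Z) = 6 + Z (w(Z) = Z + 6 = 6 + Z)
u(r) = √(12 + r) (u(r) = √((6 + r) + 6) = √(12 + r))
L(V) = -6 (L(V) = -1 - 5 = -6)
L(u(2))² = (-6)² = 36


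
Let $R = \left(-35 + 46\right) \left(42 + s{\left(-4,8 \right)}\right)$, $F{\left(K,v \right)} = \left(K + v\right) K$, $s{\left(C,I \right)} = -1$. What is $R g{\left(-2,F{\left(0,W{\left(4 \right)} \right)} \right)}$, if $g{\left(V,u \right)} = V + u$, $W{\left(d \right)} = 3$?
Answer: $-902$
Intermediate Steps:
$F{\left(K,v \right)} = K \left(K + v\right)$
$R = 451$ ($R = \left(-35 + 46\right) \left(42 - 1\right) = 11 \cdot 41 = 451$)
$R g{\left(-2,F{\left(0,W{\left(4 \right)} \right)} \right)} = 451 \left(-2 + 0 \left(0 + 3\right)\right) = 451 \left(-2 + 0 \cdot 3\right) = 451 \left(-2 + 0\right) = 451 \left(-2\right) = -902$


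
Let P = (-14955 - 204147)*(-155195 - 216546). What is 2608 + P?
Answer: 81449199190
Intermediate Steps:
P = 81449196582 (P = -219102*(-371741) = 81449196582)
2608 + P = 2608 + 81449196582 = 81449199190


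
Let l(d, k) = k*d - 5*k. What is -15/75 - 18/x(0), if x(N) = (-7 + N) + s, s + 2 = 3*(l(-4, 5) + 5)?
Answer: -13/215 ≈ -0.060465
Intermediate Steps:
l(d, k) = -5*k + d*k (l(d, k) = d*k - 5*k = -5*k + d*k)
s = -122 (s = -2 + 3*(5*(-5 - 4) + 5) = -2 + 3*(5*(-9) + 5) = -2 + 3*(-45 + 5) = -2 + 3*(-40) = -2 - 120 = -122)
x(N) = -129 + N (x(N) = (-7 + N) - 122 = -129 + N)
-15/75 - 18/x(0) = -15/75 - 18/(-129 + 0) = -15*1/75 - 18/(-129) = -⅕ - 18*(-1/129) = -⅕ + 6/43 = -13/215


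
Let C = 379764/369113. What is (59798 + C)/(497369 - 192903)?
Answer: 11036299469/56191179329 ≈ 0.19641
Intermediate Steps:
C = 379764/369113 (C = 379764*(1/369113) = 379764/369113 ≈ 1.0289)
(59798 + C)/(497369 - 192903) = (59798 + 379764/369113)/(497369 - 192903) = (22072598938/369113)/304466 = (22072598938/369113)*(1/304466) = 11036299469/56191179329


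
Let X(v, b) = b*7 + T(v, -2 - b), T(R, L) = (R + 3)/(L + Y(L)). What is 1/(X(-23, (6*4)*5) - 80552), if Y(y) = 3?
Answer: -119/9485708 ≈ -1.2545e-5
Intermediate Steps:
T(R, L) = (3 + R)/(3 + L) (T(R, L) = (R + 3)/(L + 3) = (3 + R)/(3 + L))
X(v, b) = 7*b + (3 + v)/(1 - b) (X(v, b) = b*7 + (3 + v)/(3 + (-2 - b)) = 7*b + (3 + v)/(1 - b))
1/(X(-23, (6*4)*5) - 80552) = 1/((-3 - 1*(-23) + 7*((6*4)*5)*(-1 + (6*4)*5))/(-1 + (6*4)*5) - 80552) = 1/((-3 + 23 + 7*(24*5)*(-1 + 24*5))/(-1 + 24*5) - 80552) = 1/((-3 + 23 + 7*120*(-1 + 120))/(-1 + 120) - 80552) = 1/((-3 + 23 + 7*120*119)/119 - 80552) = 1/((-3 + 23 + 99960)/119 - 80552) = 1/((1/119)*99980 - 80552) = 1/(99980/119 - 80552) = 1/(-9485708/119) = -119/9485708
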